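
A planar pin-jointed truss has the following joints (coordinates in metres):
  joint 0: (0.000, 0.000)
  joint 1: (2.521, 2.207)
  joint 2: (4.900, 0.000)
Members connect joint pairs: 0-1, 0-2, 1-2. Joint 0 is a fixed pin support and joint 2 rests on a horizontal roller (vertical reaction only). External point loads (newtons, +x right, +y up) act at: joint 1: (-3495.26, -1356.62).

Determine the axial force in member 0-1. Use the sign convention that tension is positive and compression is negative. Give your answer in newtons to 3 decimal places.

-3389.956

N=3 nodes, M=3 members, R=3 reactions → 2N=6, M+R=6
member 0 (0-1): L=3.3506, (cx,cy)=(0.7524,0.6587)
member 1 (0-2): L=4.9000, (cx,cy)=(1.0000,0.0000)
member 2 (1-2): L=3.2451, (cx,cy)=(0.7331,-0.6801)
solve A·x = −loads:
  F[0-1] = -3389.9564 N (compression)
  F[0-2] = -944.6220 N (compression)
  F[1-2] = +1288.5103 N (tension)
  Rx@0 = +3495.2600 N
  Ry@0 = +2232.9465 N
  Ry@2 = -876.3265 N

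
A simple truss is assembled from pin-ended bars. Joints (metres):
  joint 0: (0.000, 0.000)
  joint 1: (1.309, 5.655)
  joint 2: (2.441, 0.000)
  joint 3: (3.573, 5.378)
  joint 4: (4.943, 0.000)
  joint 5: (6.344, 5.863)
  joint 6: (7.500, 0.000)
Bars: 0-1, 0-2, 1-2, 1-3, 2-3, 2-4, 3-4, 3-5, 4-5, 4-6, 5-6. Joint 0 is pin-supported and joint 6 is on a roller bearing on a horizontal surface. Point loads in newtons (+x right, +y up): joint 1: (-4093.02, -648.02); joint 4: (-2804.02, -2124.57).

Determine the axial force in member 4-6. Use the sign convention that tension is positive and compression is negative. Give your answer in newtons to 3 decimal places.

-310.107

N=7 nodes, M=11 members, R=3 reactions → 2N=14, M+R=14
member 0 (0-1): L=5.8045, (cx,cy)=(0.2255,0.9742)
member 1 (0-2): L=2.4410, (cx,cy)=(1.0000,0.0000)
member 2 (1-2): L=5.7672, (cx,cy)=(0.1963,-0.9805)
member 3 (1-3): L=2.2809, (cx,cy)=(0.9926,-0.1214)
member 4 (2-3): L=5.4958, (cx,cy)=(0.2060,0.9786)
member 5 (2-4): L=2.5020, (cx,cy)=(1.0000,0.0000)
member 6 (3-4): L=5.5498, (cx,cy)=(0.2469,-0.9691)
member 7 (3-5): L=2.8131, (cx,cy)=(0.9850,0.1724)
member 8 (4-5): L=6.0281, (cx,cy)=(0.2324,0.9726)
member 9 (4-6): L=2.5570, (cx,cy)=(1.0000,0.0000)
member 10 (5-6): L=5.9759, (cx,cy)=(0.1934,-0.9811)
solve A·x = −loads:
  F[0-1] = -4460.2898 N (compression)
  F[0-2] = -5891.1834 N (compression)
  F[1-2] = +3470.5147 N (tension)
  F[1-3] = +2423.9020 N (tension)
  F[2-3] = -3477.5716 N (compression)
  F[2-4] = -4493.6922 N (compression)
  F[3-4] = +3944.7543 N (tension)
  F[3-5] = +726.7617 N (tension)
  F[4-5] = -1745.9088 N (compression)
  F[4-6] = -310.1074 N (compression)
  F[5-6] = +1603.0830 N (tension)
  Rx@0 = +6897.0400 N
  Ry@0 = +4345.3927 N
  Ry@6 = -1572.8027 N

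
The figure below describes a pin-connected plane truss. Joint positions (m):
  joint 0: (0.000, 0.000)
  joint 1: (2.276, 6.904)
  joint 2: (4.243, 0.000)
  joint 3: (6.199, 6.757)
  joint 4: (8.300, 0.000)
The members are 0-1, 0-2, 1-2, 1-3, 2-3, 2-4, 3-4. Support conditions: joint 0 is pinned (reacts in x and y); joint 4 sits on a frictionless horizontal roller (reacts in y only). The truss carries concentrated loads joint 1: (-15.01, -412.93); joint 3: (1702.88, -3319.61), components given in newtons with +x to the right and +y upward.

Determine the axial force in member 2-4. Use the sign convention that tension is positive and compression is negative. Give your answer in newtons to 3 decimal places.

1233.289

N=5 nodes, M=7 members, R=3 reactions → 2N=10, M+R=10
member 0 (0-1): L=7.2695, (cx,cy)=(0.3131,0.9497)
member 1 (0-2): L=4.2430, (cx,cy)=(1.0000,0.0000)
member 2 (1-2): L=7.1787, (cx,cy)=(0.2740,-0.9617)
member 3 (1-3): L=3.9258, (cx,cy)=(0.9993,-0.0374)
member 4 (2-3): L=7.0344, (cx,cy)=(0.2781,0.9606)
member 5 (2-4): L=4.0570, (cx,cy)=(1.0000,0.0000)
member 6 (3-4): L=7.0761, (cx,cy)=(0.2969,-0.9549)
solve A·x = −loads:
  F[0-1] = +246.2023 N (tension)
  F[0-2] = +1610.7866 N (tension)
  F[1-2] = -683.3750 N (compression)
  F[1-3] = +279.5366 N (tension)
  F[2-3] = +684.2042 N (tension)
  F[2-4] = +1233.2886 N (tension)
  F[3-4] = -4153.6785 N (compression)
  Rx@0 = -1687.8700 N
  Ry@0 = -233.8241 N
  Ry@4 = +3966.3641 N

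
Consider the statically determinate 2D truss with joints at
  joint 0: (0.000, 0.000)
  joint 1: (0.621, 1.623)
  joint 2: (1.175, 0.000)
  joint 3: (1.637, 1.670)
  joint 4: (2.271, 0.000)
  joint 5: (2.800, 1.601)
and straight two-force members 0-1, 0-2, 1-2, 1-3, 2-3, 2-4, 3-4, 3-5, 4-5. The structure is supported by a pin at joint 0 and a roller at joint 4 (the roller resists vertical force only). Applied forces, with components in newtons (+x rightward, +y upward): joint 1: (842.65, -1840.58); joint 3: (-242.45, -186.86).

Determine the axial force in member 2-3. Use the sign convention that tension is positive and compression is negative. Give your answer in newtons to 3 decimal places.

951.087

N=6 nodes, M=9 members, R=3 reactions → 2N=12, M+R=12
member 0 (0-1): L=1.7377, (cx,cy)=(0.3574,0.9340)
member 1 (0-2): L=1.1750, (cx,cy)=(1.0000,0.0000)
member 2 (1-2): L=1.7149, (cx,cy)=(0.3230,-0.9464)
member 3 (1-3): L=1.0171, (cx,cy)=(0.9989,0.0462)
member 4 (2-3): L=1.7327, (cx,cy)=(0.2666,0.9638)
member 5 (2-4): L=1.0960, (cx,cy)=(1.0000,0.0000)
member 6 (3-4): L=1.7863, (cx,cy)=(0.3549,-0.9349)
member 7 (3-5): L=1.1650, (cx,cy)=(0.9982,-0.0592)
member 8 (4-5): L=1.6861, (cx,cy)=(0.3137,0.9495)
solve A·x = −loads:
  F[0-1] = -1033.7841 N (compression)
  F[0-2] = +969.6320 N (tension)
  F[1-2] = -968.5870 N (compression)
  F[1-3] = -900.1494 N (compression)
  F[2-3] = +951.0867 N (tension)
  F[2-4] = +403.1479 N (tension)
  F[3-4] = -1135.8704 N (compression)
  F[3-5] = +0.0000 N (tension)
  F[4-5] = -0.0000 N (compression)
  Rx@0 = -600.2000 N
  Ry@0 = +965.5204 N
  Ry@4 = +1061.9196 N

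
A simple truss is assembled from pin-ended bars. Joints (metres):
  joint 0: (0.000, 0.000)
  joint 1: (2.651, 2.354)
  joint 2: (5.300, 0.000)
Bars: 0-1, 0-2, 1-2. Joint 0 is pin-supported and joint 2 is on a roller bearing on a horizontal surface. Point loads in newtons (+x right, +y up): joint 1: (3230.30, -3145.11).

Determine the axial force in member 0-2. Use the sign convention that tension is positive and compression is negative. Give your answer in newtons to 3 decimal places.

3384.834

N=3 nodes, M=3 members, R=3 reactions → 2N=6, M+R=6
member 0 (0-1): L=3.5453, (cx,cy)=(0.7478,0.6640)
member 1 (0-2): L=5.3000, (cx,cy)=(1.0000,0.0000)
member 2 (1-2): L=3.5438, (cx,cy)=(0.7475,-0.6643)
solve A·x = −loads:
  F[0-1] = -206.6645 N (compression)
  F[0-2] = +3384.8337 N (tension)
  F[1-2] = -4528.1891 N (compression)
  Rx@0 = -3230.3000 N
  Ry@0 = +137.2208 N
  Ry@2 = +3007.8892 N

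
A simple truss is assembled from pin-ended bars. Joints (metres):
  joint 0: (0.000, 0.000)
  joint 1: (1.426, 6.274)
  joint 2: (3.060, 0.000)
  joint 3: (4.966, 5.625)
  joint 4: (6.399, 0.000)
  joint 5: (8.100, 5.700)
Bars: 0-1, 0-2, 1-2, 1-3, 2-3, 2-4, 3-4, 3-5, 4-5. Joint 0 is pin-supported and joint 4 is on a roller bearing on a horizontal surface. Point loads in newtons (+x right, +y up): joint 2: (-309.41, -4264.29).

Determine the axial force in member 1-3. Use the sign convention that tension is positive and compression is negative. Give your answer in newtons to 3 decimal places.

N=6 nodes, M=9 members, R=3 reactions → 2N=12, M+R=12
member 0 (0-1): L=6.4340, (cx,cy)=(0.2216,0.9751)
member 1 (0-2): L=3.0600, (cx,cy)=(1.0000,0.0000)
member 2 (1-2): L=6.4833, (cx,cy)=(0.2520,-0.9677)
member 3 (1-3): L=3.5990, (cx,cy)=(0.9836,-0.1803)
member 4 (2-3): L=5.9391, (cx,cy)=(0.3209,0.9471)
member 5 (2-4): L=3.3390, (cx,cy)=(1.0000,0.0000)
member 6 (3-4): L=5.8047, (cx,cy)=(0.2469,-0.9690)
member 7 (3-5): L=3.1349, (cx,cy)=(0.9997,0.0239)
member 8 (4-5): L=5.9484, (cx,cy)=(0.2860,0.9582)
solve A·x = −loads:
  F[0-1] = -2281.8580 N (compression)
  F[0-2] = +196.3285 N (tension)
  F[1-2] = +2515.2407 N (tension)
  F[1-3] = -1158.6555 N (compression)
  F[2-3] = +1932.4604 N (tension)
  F[2-4] = +519.4930 N (tension)
  F[3-4] = -2104.3140 N (compression)
  F[3-5] = -0.0000 N (tension)
  F[4-5] = +0.0000 N (tension)
  Rx@0 = +309.4100 N
  Ry@0 = +2225.1077 N
  Ry@4 = +2039.1823 N

-1158.656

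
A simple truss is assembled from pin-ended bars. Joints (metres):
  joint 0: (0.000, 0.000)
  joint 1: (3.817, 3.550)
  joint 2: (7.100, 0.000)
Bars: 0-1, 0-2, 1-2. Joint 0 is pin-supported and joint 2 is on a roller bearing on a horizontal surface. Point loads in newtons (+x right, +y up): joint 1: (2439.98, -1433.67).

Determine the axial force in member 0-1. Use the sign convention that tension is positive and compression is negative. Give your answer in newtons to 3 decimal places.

N=3 nodes, M=3 members, R=3 reactions → 2N=6, M+R=6
member 0 (0-1): L=5.2127, (cx,cy)=(0.7323,0.6810)
member 1 (0-2): L=7.1000, (cx,cy)=(1.0000,0.0000)
member 2 (1-2): L=4.8353, (cx,cy)=(0.6790,-0.7342)
solve A·x = −loads:
  F[0-1] = +817.9776 N (tension)
  F[0-2] = +1841.0131 N (tension)
  F[1-2] = -2711.5256 N (compression)
  Rx@0 = -2439.9800 N
  Ry@0 = -557.0691 N
  Ry@2 = +1990.7391 N

817.978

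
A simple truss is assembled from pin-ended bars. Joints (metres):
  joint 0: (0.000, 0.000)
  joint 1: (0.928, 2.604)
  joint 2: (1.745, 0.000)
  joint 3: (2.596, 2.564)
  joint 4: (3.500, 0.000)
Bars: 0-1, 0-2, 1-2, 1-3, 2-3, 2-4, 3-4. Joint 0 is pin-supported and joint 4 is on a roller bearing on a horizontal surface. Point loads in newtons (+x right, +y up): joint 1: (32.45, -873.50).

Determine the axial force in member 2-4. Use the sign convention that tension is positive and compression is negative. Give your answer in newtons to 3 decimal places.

N=5 nodes, M=7 members, R=3 reactions → 2N=10, M+R=10
member 0 (0-1): L=2.7644, (cx,cy)=(0.3357,0.9420)
member 1 (0-2): L=1.7450, (cx,cy)=(1.0000,0.0000)
member 2 (1-2): L=2.7292, (cx,cy)=(0.2994,-0.9541)
member 3 (1-3): L=1.6685, (cx,cy)=(0.9997,-0.0240)
member 4 (2-3): L=2.7015, (cx,cy)=(0.3150,0.9491)
member 5 (2-4): L=1.7550, (cx,cy)=(1.0000,0.0000)
member 6 (3-4): L=2.7187, (cx,cy)=(0.3325,-0.9431)
solve A·x = −loads:
  F[0-1] = -655.8111 N (compression)
  F[0-2] = +252.6023 N (tension)
  F[1-2] = -263.6723 N (compression)
  F[1-3] = -173.7194 N (compression)
  F[2-3] = +265.0754 N (tension)
  F[2-4] = +90.1691 N (tension)
  F[3-4] = -271.1752 N (compression)
  Rx@0 = -32.4500 N
  Ry@0 = +617.7549 N
  Ry@4 = +255.7451 N

90.169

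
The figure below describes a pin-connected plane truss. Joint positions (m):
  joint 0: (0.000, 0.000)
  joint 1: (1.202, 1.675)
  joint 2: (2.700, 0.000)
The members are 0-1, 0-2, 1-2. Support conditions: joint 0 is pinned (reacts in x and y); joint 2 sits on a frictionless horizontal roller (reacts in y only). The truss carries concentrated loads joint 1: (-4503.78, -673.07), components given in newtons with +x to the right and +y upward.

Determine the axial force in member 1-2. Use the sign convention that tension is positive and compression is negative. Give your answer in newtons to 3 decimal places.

3346.385

N=3 nodes, M=3 members, R=3 reactions → 2N=6, M+R=6
member 0 (0-1): L=2.0617, (cx,cy)=(0.5830,0.8125)
member 1 (0-2): L=2.7000, (cx,cy)=(1.0000,0.0000)
member 2 (1-2): L=2.2471, (cx,cy)=(0.6666,-0.7454)
solve A·x = −loads:
  F[0-1] = -3898.6127 N (compression)
  F[0-2] = -2230.7866 N (compression)
  F[1-2] = +3346.3854 N (tension)
  Rx@0 = +4503.7800 N
  Ry@0 = +3167.4409 N
  Ry@2 = -2494.3709 N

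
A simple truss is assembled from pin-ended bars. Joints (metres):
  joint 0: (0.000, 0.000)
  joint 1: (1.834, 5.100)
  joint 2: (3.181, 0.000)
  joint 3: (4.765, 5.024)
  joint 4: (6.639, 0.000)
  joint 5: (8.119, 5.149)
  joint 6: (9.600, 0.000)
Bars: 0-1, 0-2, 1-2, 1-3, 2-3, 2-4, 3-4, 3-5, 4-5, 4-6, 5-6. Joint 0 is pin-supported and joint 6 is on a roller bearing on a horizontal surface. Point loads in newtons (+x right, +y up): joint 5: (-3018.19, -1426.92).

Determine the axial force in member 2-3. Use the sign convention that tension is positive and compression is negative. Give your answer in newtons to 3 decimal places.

N=7 nodes, M=11 members, R=3 reactions → 2N=14, M+R=14
member 0 (0-1): L=5.4197, (cx,cy)=(0.3384,0.9410)
member 1 (0-2): L=3.1810, (cx,cy)=(1.0000,0.0000)
member 2 (1-2): L=5.2749, (cx,cy)=(0.2554,-0.9668)
member 3 (1-3): L=2.9320, (cx,cy)=(0.9997,-0.0259)
member 4 (2-3): L=5.2678, (cx,cy)=(0.3007,0.9537)
member 5 (2-4): L=3.4580, (cx,cy)=(1.0000,0.0000)
member 6 (3-4): L=5.3621, (cx,cy)=(0.3495,-0.9369)
member 7 (3-5): L=3.3563, (cx,cy)=(0.9993,0.0372)
member 8 (4-5): L=5.3575, (cx,cy)=(0.2762,0.9611)
member 9 (4-6): L=2.9610, (cx,cy)=(1.0000,0.0000)
member 10 (5-6): L=5.3578, (cx,cy)=(0.2764,-0.9610)
solve A·x = −loads:
  F[0-1] = -1954.2415 N (compression)
  F[0-2] = -2356.8888 N (compression)
  F[1-2] = +1932.9840 N (tension)
  F[1-3] = -1155.2981 N (compression)
  F[2-3] = -1959.5865 N (compression)
  F[2-4] = -1274.0417 N (compression)
  F[3-4] = +1867.3811 N (tension)
  F[3-5] = -2398.4394 N (compression)
  F[4-5] = -1820.4673 N (compression)
  F[4-6] = -118.5119 N (compression)
  F[5-6] = +428.7360 N (tension)
  Rx@0 = +3018.1900 N
  Ry@0 = +1838.9509 N
  Ry@6 = -412.0309 N

-1959.587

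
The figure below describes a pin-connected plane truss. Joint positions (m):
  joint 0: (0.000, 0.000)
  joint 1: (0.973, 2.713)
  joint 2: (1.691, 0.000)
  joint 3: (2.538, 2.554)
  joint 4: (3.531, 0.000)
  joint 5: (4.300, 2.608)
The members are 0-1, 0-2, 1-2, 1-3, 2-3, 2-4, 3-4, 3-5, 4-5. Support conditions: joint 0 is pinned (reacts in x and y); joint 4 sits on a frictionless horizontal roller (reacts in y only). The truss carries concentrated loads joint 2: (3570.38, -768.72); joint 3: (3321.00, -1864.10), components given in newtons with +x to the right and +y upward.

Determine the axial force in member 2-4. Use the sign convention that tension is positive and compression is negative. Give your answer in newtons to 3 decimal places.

N=6 nodes, M=9 members, R=3 reactions → 2N=12, M+R=12
member 0 (0-1): L=2.8822, (cx,cy)=(0.3376,0.9413)
member 1 (0-2): L=1.6910, (cx,cy)=(1.0000,0.0000)
member 2 (1-2): L=2.8064, (cx,cy)=(0.2558,-0.9667)
member 3 (1-3): L=1.5731, (cx,cy)=(0.9949,-0.1011)
member 4 (2-3): L=2.6908, (cx,cy)=(0.3148,0.9492)
member 5 (2-4): L=1.8400, (cx,cy)=(1.0000,0.0000)
member 6 (3-4): L=2.7402, (cx,cy)=(0.3624,-0.9320)
member 7 (3-5): L=1.7628, (cx,cy)=(0.9995,0.0306)
member 8 (4-5): L=2.7190, (cx,cy)=(0.2828,0.9592)
solve A·x = −loads:
  F[0-1] = +1569.4333 N (tension)
  F[0-2] = +6361.5567 N (tension)
  F[1-2] = -1627.6022 N (compression)
  F[1-3] = +951.1059 N (tension)
  F[2-3] = +2467.5919 N (tension)
  F[2-4] = +1598.0215 N (tension)
  F[3-4] = -4409.8457 N (compression)
  F[3-5] = -0.0000 N (compression)
  F[4-5] = +0.0000 N (tension)
  Rx@0 = -6891.3800 N
  Ry@0 = -1477.2976 N
  Ry@4 = +4110.1176 N

1598.021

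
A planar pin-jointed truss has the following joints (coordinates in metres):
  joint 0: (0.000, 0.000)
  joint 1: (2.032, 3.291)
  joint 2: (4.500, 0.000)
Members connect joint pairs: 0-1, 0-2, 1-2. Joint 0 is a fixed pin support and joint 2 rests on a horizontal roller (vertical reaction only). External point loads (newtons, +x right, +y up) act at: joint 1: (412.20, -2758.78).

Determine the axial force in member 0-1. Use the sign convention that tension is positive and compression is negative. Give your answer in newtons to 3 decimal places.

N=3 nodes, M=3 members, R=3 reactions → 2N=6, M+R=6
member 0 (0-1): L=3.8678, (cx,cy)=(0.5254,0.8509)
member 1 (0-2): L=4.5000, (cx,cy)=(1.0000,0.0000)
member 2 (1-2): L=4.1136, (cx,cy)=(0.6000,-0.8000)
solve A·x = −loads:
  F[0-1] = -1423.9228 N (compression)
  F[0-2] = +1160.2810 N (tension)
  F[1-2] = -1933.9270 N (compression)
  Rx@0 = -412.2000 N
  Ry@0 = +1211.5820 N
  Ry@2 = +1547.1980 N

-1423.923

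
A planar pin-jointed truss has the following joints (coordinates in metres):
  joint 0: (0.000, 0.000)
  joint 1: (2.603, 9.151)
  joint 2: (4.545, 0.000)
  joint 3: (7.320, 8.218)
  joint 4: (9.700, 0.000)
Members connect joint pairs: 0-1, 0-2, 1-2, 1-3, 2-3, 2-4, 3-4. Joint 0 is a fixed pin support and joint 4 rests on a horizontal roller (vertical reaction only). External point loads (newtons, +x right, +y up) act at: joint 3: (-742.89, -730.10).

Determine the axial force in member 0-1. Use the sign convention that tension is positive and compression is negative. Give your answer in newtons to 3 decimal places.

-840.600

N=5 nodes, M=7 members, R=3 reactions → 2N=10, M+R=10
member 0 (0-1): L=9.5140, (cx,cy)=(0.2736,0.9618)
member 1 (0-2): L=4.5450, (cx,cy)=(1.0000,0.0000)
member 2 (1-2): L=9.3548, (cx,cy)=(0.2076,-0.9782)
member 3 (1-3): L=4.8084, (cx,cy)=(0.9810,-0.1940)
member 4 (2-3): L=8.6739, (cx,cy)=(0.3199,0.9474)
member 5 (2-4): L=5.1550, (cx,cy)=(1.0000,0.0000)
member 6 (3-4): L=8.5557, (cx,cy)=(0.2782,-0.9605)
solve A·x = −loads:
  F[0-1] = -840.6001 N (compression)
  F[0-2] = -512.9048 N (compression)
  F[1-2] = +911.2874 N (tension)
  F[1-3] = -427.2839 N (compression)
  F[2-3] = -940.8857 N (compression)
  F[2-4] = -22.7130 N (compression)
  F[3-4] = +81.6493 N (tension)
  Rx@0 = +742.8900 N
  Ry@0 = +808.5266 N
  Ry@4 = -78.4266 N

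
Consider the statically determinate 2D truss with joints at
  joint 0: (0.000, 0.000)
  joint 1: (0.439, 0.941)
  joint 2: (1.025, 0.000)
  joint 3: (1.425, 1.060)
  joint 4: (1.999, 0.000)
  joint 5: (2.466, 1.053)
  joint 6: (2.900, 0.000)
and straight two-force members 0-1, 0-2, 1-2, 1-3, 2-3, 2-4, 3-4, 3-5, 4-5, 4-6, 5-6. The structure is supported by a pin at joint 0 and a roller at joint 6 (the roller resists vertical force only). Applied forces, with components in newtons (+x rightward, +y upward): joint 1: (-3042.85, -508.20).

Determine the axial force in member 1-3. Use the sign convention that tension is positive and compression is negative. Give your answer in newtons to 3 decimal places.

1699.502

N=7 nodes, M=11 members, R=3 reactions → 2N=14, M+R=14
member 0 (0-1): L=1.0384, (cx,cy)=(0.4228,0.9062)
member 1 (0-2): L=1.0250, (cx,cy)=(1.0000,0.0000)
member 2 (1-2): L=1.1085, (cx,cy)=(0.5286,-0.8489)
member 3 (1-3): L=0.9932, (cx,cy)=(0.9928,0.1198)
member 4 (2-3): L=1.1330, (cx,cy)=(0.3531,0.9356)
member 5 (2-4): L=0.9740, (cx,cy)=(1.0000,0.0000)
member 6 (3-4): L=1.2054, (cx,cy)=(0.4762,-0.8793)
member 7 (3-5): L=1.0410, (cx,cy)=(1.0000,-0.0067)
member 8 (4-5): L=1.1519, (cx,cy)=(0.4054,0.9141)
member 9 (4-6): L=0.9010, (cx,cy)=(1.0000,0.0000)
member 10 (5-6): L=1.1389, (cx,cy)=(0.3811,-0.9246)
solve A·x = −loads:
  F[0-1] = -1565.4058 N (compression)
  F[0-2] = -2381.0277 N (compression)
  F[1-2] = +1312.4163 N (tension)
  F[1-3] = +1699.5023 N (tension)
  F[2-3] = -1190.7375 N (compression)
  F[2-4] = -1266.8600 N (compression)
  F[3-4] = +1029.3954 N (tension)
  F[3-5] = +776.7039 N (tension)
  F[4-5] = -990.2260 N (compression)
  F[4-6] = -375.2354 N (compression)
  F[5-6] = +984.7176 N (tension)
  Rx@0 = +3042.8500 N
  Ry@0 = +1418.6214 N
  Ry@6 = -910.4214 N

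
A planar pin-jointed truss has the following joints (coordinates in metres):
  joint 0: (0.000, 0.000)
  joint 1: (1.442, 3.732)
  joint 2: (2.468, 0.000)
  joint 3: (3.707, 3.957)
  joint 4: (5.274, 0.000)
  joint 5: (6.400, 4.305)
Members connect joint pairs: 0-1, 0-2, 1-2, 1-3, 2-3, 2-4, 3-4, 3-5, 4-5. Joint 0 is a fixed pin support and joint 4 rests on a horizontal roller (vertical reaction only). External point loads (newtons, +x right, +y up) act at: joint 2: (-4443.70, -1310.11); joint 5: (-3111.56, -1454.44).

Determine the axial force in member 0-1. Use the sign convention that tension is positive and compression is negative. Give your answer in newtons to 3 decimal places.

N=6 nodes, M=9 members, R=3 reactions → 2N=12, M+R=12
member 0 (0-1): L=4.0009, (cx,cy)=(0.3604,0.9328)
member 1 (0-2): L=2.4680, (cx,cy)=(1.0000,0.0000)
member 2 (1-2): L=3.8705, (cx,cy)=(0.2651,-0.9642)
member 3 (1-3): L=2.2761, (cx,cy)=(0.9951,0.0989)
member 4 (2-3): L=4.1464, (cx,cy)=(0.2988,0.9543)
member 5 (2-4): L=2.8060, (cx,cy)=(1.0000,0.0000)
member 6 (3-4): L=4.2560, (cx,cy)=(0.3682,-0.9298)
member 7 (3-5): L=2.7154, (cx,cy)=(0.9918,0.1282)
member 8 (4-5): L=4.4498, (cx,cy)=(0.2530,0.9675)
solve A·x = −loads:
  F[0-1] = -3137.2332 N (compression)
  F[0-2] = -6424.5414 N (compression)
  F[1-2] = +2840.8816 N (tension)
  F[1-3] = -1893.0639 N (compression)
  F[2-3] = -1497.5594 N (compression)
  F[2-4] = -780.2815 N (compression)
  F[3-4] = +1345.5172 N (tension)
  F[3-5] = -2850.1854 N (compression)
  F[4-5] = -1125.8046 N (compression)
  Rx@0 = +7555.2600 N
  Ry@0 = +2926.3813 N
  Ry@4 = -161.8313 N

-3137.233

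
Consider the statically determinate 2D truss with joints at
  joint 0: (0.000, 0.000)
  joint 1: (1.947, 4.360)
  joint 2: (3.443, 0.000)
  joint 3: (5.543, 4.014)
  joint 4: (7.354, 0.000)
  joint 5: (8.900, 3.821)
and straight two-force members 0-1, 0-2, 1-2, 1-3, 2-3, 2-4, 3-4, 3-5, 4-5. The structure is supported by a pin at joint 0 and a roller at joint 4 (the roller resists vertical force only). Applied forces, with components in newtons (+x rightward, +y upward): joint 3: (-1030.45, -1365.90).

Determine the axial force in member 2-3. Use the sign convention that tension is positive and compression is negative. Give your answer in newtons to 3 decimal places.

-1094.094

N=6 nodes, M=9 members, R=3 reactions → 2N=12, M+R=12
member 0 (0-1): L=4.7750, (cx,cy)=(0.4078,0.9131)
member 1 (0-2): L=3.4430, (cx,cy)=(1.0000,0.0000)
member 2 (1-2): L=4.6095, (cx,cy)=(0.3245,-0.9459)
member 3 (1-3): L=3.6126, (cx,cy)=(0.9954,-0.0958)
member 4 (2-3): L=4.5301, (cx,cy)=(0.4636,0.8861)
member 5 (2-4): L=3.9110, (cx,cy)=(1.0000,0.0000)
member 6 (3-4): L=4.4036, (cx,cy)=(0.4113,-0.9115)
member 7 (3-5): L=3.3625, (cx,cy)=(0.9984,-0.0574)
member 8 (4-5): L=4.1219, (cx,cy)=(0.3751,0.9270)
solve A·x = −loads:
  F[0-1] = -984.3606 N (compression)
  F[0-2] = -629.0764 N (compression)
  F[1-2] = +1024.9166 N (tension)
  F[1-3] = -737.3962 N (compression)
  F[2-3] = -1094.0935 N (compression)
  F[2-4] = +210.7360 N (tension)
  F[3-4] = -512.4255 N (compression)
  F[3-5] = -0.0000 N (compression)
  F[4-5] = +0.0000 N (tension)
  Rx@0 = +1030.4500 N
  Ry@0 = +898.8131 N
  Ry@4 = +467.0869 N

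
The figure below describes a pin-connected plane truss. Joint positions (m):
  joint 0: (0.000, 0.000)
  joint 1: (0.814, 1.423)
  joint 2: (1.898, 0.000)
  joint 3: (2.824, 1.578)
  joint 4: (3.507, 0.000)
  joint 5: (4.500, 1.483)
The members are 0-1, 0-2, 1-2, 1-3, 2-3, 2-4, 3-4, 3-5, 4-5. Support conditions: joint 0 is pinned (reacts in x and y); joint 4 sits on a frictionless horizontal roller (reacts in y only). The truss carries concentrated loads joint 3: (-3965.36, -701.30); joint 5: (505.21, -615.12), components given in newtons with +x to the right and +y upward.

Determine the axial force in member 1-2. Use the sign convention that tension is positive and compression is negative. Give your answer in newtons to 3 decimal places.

N=6 nodes, M=9 members, R=3 reactions → 2N=12, M+R=12
member 0 (0-1): L=1.6394, (cx,cy)=(0.4965,0.8680)
member 1 (0-2): L=1.8980, (cx,cy)=(1.0000,0.0000)
member 2 (1-2): L=1.7889, (cx,cy)=(0.6060,-0.7955)
member 3 (1-3): L=2.0160, (cx,cy)=(0.9970,0.0769)
member 4 (2-3): L=1.8296, (cx,cy)=(0.5061,0.8625)
member 5 (2-4): L=1.6090, (cx,cy)=(1.0000,0.0000)
member 6 (3-4): L=1.7195, (cx,cy)=(0.3972,-0.9177)
member 7 (3-5): L=1.6787, (cx,cy)=(0.9984,-0.0566)
member 8 (4-5): L=1.7848, (cx,cy)=(0.5564,0.8309)
solve A·x = −loads:
  F[0-1] = -1766.1106 N (compression)
  F[0-2] = -2583.2177 N (compression)
  F[1-2] = +1739.9306 N (tension)
  F[1-3] = -1937.0220 N (compression)
  F[2-3] = -1604.7968 N (compression)
  F[2-4] = -716.6546 N (compression)
  F[3-4] = +851.7074 N (tension)
  F[3-5] = +884.9713 N (tension)
  F[4-5] = -680.0083 N (compression)
  Rx@0 = +3460.1500 N
  Ry@0 = +1533.0155 N
  Ry@4 = -216.5955 N

1739.931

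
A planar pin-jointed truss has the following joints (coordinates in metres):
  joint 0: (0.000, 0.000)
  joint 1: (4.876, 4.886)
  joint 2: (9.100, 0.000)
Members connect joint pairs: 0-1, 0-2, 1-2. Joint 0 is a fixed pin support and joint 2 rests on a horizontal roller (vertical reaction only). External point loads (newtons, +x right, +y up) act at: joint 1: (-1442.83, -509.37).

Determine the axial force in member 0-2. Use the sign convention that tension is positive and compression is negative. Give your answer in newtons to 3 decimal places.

N=3 nodes, M=3 members, R=3 reactions → 2N=6, M+R=6
member 0 (0-1): L=6.9028, (cx,cy)=(0.7064,0.7078)
member 1 (0-2): L=9.1000, (cx,cy)=(1.0000,0.0000)
member 2 (1-2): L=6.4587, (cx,cy)=(0.6540,-0.7565)
solve A·x = −loads:
  F[0-1] = -1428.4855 N (compression)
  F[0-2] = -433.7735 N (compression)
  F[1-2] = +663.2635 N (tension)
  Rx@0 = +1442.8300 N
  Ry@0 = +1011.1260 N
  Ry@2 = -501.7560 N

-433.773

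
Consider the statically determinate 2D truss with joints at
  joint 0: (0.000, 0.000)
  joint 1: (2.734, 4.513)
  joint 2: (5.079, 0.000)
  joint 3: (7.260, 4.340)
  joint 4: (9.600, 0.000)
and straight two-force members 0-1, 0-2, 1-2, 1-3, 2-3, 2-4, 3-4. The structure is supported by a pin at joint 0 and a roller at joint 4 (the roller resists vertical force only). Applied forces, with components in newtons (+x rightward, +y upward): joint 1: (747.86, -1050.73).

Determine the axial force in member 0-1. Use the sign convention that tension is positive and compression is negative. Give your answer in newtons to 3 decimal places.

N=5 nodes, M=7 members, R=3 reactions → 2N=10, M+R=10
member 0 (0-1): L=5.2765, (cx,cy)=(0.5181,0.8553)
member 1 (0-2): L=5.0790, (cx,cy)=(1.0000,0.0000)
member 2 (1-2): L=5.0859, (cx,cy)=(0.4611,-0.8874)
member 3 (1-3): L=4.5293, (cx,cy)=(0.9993,-0.0382)
member 4 (2-3): L=4.8572, (cx,cy)=(0.4490,0.8935)
member 5 (2-4): L=4.5210, (cx,cy)=(1.0000,0.0000)
member 6 (3-4): L=4.9306, (cx,cy)=(0.4746,-0.8802)
solve A·x = −loads:
  F[0-1] = -467.5801 N (compression)
  F[0-2] = +990.1330 N (tension)
  F[1-2] = -704.7725 N (compression)
  F[1-3] = -665.6620 N (compression)
  F[2-3] = +699.9129 N (tension)
  F[2-4] = +350.8982 N (tension)
  F[3-4] = -739.3814 N (compression)
  Rx@0 = -747.8600 N
  Ry@0 = +399.9187 N
  Ry@4 = +650.8112 N

-467.580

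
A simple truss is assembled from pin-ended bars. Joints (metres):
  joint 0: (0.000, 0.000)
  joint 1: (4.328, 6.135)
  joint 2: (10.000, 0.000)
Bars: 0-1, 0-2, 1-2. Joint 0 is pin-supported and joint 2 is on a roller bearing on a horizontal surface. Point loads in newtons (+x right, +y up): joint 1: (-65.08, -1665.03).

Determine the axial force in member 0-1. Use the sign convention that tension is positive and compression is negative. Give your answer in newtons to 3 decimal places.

-1204.620

N=3 nodes, M=3 members, R=3 reactions → 2N=6, M+R=6
member 0 (0-1): L=7.5080, (cx,cy)=(0.5765,0.8171)
member 1 (0-2): L=10.0000, (cx,cy)=(1.0000,0.0000)
member 2 (1-2): L=8.3552, (cx,cy)=(0.6789,-0.7343)
solve A·x = −loads:
  F[0-1] = -1204.6202 N (compression)
  F[0-2] = +629.3270 N (tension)
  F[1-2] = -927.0398 N (compression)
  Rx@0 = +65.0800 N
  Ry@0 = +984.3316 N
  Ry@2 = +680.6984 N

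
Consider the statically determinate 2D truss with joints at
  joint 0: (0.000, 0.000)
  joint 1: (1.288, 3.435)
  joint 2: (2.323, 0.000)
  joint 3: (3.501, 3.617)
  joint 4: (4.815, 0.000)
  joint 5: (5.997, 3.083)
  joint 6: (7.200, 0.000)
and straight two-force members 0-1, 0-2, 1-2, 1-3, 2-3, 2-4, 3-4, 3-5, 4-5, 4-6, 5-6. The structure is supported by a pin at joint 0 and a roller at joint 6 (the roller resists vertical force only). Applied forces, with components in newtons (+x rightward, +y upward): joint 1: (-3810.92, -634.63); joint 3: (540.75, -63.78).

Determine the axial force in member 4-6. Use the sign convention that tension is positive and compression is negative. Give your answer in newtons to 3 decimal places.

-547.040

N=7 nodes, M=11 members, R=3 reactions → 2N=14, M+R=14
member 0 (0-1): L=3.6685, (cx,cy)=(0.3511,0.9363)
member 1 (0-2): L=2.3230, (cx,cy)=(1.0000,0.0000)
member 2 (1-2): L=3.5875, (cx,cy)=(0.2885,-0.9575)
member 3 (1-3): L=2.2205, (cx,cy)=(0.9966,0.0820)
member 4 (2-3): L=3.8040, (cx,cy)=(0.3097,0.9508)
member 5 (2-4): L=2.4920, (cx,cy)=(1.0000,0.0000)
member 6 (3-4): L=3.8483, (cx,cy)=(0.3415,-0.9399)
member 7 (3-5): L=2.5525, (cx,cy)=(0.9779,-0.2092)
member 8 (4-5): L=3.3018, (cx,cy)=(0.3580,0.9337)
member 9 (4-6): L=2.3850, (cx,cy)=(1.0000,0.0000)
member 10 (5-6): L=3.3094, (cx,cy)=(0.3635,-0.9316)
solve A·x = −loads:
  F[0-1] = -2243.1409 N (compression)
  F[0-2] = -2482.6177 N (compression)
  F[1-2] = +1747.1943 N (tension)
  F[1-3] = +2527.8103 N (tension)
  F[2-3] = -1759.3913 N (compression)
  F[2-4] = -1433.7162 N (compression)
  F[3-4] = +1263.4277 N (tension)
  F[3-5] = +1024.9997 N (tension)
  F[4-5] = -1271.7791 N (compression)
  F[4-6] = -547.0405 N (compression)
  F[5-6] = +1504.8822 N (tension)
  Rx@0 = +3270.1700 N
  Ry@0 = +2100.3434 N
  Ry@6 = -1401.9334 N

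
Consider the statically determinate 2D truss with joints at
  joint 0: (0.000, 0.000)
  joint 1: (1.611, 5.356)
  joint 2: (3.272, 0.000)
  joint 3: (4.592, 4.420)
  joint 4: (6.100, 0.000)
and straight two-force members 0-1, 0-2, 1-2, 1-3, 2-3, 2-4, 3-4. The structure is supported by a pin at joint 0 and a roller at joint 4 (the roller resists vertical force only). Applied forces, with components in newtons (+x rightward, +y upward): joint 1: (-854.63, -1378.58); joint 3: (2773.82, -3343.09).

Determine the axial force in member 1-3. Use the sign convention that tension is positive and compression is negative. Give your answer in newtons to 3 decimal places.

1076.364

N=5 nodes, M=7 members, R=3 reactions → 2N=10, M+R=10
member 0 (0-1): L=5.5930, (cx,cy)=(0.2880,0.9576)
member 1 (0-2): L=3.2720, (cx,cy)=(1.0000,0.0000)
member 2 (1-2): L=5.6076, (cx,cy)=(0.2962,-0.9551)
member 3 (1-3): L=3.1245, (cx,cy)=(0.9541,-0.2996)
member 4 (2-3): L=4.6129, (cx,cy)=(0.2862,0.9582)
member 5 (2-4): L=2.8280, (cx,cy)=(1.0000,0.0000)
member 6 (3-4): L=4.6702, (cx,cy)=(0.3229,-0.9464)
solve A·x = −loads:
  F[0-1] = -607.1989 N (compression)
  F[0-2] = +2094.0856 N (tension)
  F[1-2] = -1172.1600 N (compression)
  F[1-3] = +1076.3638 N (tension)
  F[2-3] = +1168.4185 N (tension)
  F[2-4] = +1412.5404 N (tension)
  F[3-4] = -4374.5359 N (compression)
  Rx@0 = -1919.1900 N
  Ry@0 = +581.4654 N
  Ry@4 = +4140.2046 N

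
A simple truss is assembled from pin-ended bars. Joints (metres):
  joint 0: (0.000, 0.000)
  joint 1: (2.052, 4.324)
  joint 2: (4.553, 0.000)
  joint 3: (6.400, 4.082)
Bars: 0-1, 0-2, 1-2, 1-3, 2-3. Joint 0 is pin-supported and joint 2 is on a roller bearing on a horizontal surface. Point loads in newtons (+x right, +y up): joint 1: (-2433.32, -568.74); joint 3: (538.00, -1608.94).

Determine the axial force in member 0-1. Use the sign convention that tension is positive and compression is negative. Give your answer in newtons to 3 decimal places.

N=4 nodes, M=5 members, R=3 reactions → 2N=8, M+R=8
member 0 (0-1): L=4.7862, (cx,cy)=(0.4287,0.9034)
member 1 (0-2): L=4.5530, (cx,cy)=(1.0000,0.0000)
member 2 (1-2): L=4.9952, (cx,cy)=(0.5007,-0.8656)
member 3 (1-3): L=4.3547, (cx,cy)=(0.9985,-0.0556)
member 4 (2-3): L=4.4804, (cx,cy)=(0.4122,0.9111)
solve A·x = −loads:
  F[0-1] = -1647.3948 N (compression)
  F[0-2] = -1189.0277 N (compression)
  F[1-2] = +982.9074 N (tension)
  F[1-3] = +1236.8157 N (tension)
  F[2-3] = -1690.5373 N (compression)
  Rx@0 = +1895.3200 N
  Ry@0 = +1488.3080 N
  Ry@2 = +689.3720 N

-1647.395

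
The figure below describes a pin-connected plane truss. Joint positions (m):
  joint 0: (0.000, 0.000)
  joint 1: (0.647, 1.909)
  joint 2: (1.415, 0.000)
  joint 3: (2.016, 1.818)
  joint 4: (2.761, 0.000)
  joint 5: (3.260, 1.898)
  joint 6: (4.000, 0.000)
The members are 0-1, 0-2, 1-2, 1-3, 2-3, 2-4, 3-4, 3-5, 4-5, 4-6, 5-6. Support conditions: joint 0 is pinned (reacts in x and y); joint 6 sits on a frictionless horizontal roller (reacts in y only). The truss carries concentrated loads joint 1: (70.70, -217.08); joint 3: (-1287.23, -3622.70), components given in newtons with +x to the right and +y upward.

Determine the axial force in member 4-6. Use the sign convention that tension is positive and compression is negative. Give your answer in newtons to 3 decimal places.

N=7 nodes, M=11 members, R=3 reactions → 2N=14, M+R=14
member 0 (0-1): L=2.0157, (cx,cy)=(0.3210,0.9471)
member 1 (0-2): L=1.4150, (cx,cy)=(1.0000,0.0000)
member 2 (1-2): L=2.0577, (cx,cy)=(0.3732,-0.9277)
member 3 (1-3): L=1.3720, (cx,cy)=(0.9978,-0.0663)
member 4 (2-3): L=1.9148, (cx,cy)=(0.3139,0.9495)
member 5 (2-4): L=1.3460, (cx,cy)=(1.0000,0.0000)
member 6 (3-4): L=1.9647, (cx,cy)=(0.3792,-0.9253)
member 7 (3-5): L=1.2466, (cx,cy)=(0.9979,0.0642)
member 8 (4-5): L=1.9625, (cx,cy)=(0.2543,0.9671)
member 9 (4-6): L=1.2390, (cx,cy)=(1.0000,0.0000)
member 10 (5-6): L=2.0372, (cx,cy)=(0.3633,-0.9317)
solve A·x = −loads:
  F[0-1] = -2671.4965 N (compression)
  F[0-2] = -359.0157 N (compression)
  F[1-2] = +2630.0559 N (tension)
  F[1-3] = -1914.0534 N (compression)
  F[2-3] = -2569.8732 N (compression)
  F[2-4] = +1429.2319 N (tension)
  F[3-4] = -1475.7859 N (compression)
  F[3-5] = -871.4284 N (compression)
  F[4-5] = +1411.9802 N (tension)
  F[4-6] = +510.6113 N (tension)
  F[5-6] = -1405.6687 N (compression)
  Rx@0 = +1216.5300 N
  Ry@0 = +2530.1310 N
  Ry@6 = +1309.6490 N

510.611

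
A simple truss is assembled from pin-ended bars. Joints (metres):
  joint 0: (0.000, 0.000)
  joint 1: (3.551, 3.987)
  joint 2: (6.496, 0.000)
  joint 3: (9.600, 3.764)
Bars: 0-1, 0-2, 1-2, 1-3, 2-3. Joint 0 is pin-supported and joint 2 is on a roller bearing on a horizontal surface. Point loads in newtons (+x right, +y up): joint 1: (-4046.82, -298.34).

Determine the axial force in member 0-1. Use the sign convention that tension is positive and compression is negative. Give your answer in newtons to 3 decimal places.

N=4 nodes, M=5 members, R=3 reactions → 2N=8, M+R=8
member 0 (0-1): L=5.3391, (cx,cy)=(0.6651,0.7468)
member 1 (0-2): L=6.4960, (cx,cy)=(1.0000,0.0000)
member 2 (1-2): L=4.9567, (cx,cy)=(0.5941,-0.8044)
member 3 (1-3): L=6.0531, (cx,cy)=(0.9993,-0.0368)
member 4 (2-3): L=4.8788, (cx,cy)=(0.6362,0.7715)
solve A·x = −loads:
  F[0-1] = -3507.2139 N (compression)
  F[0-2] = -1714.1863 N (compression)
  F[1-2] = +2885.1486 N (tension)
  F[1-3] = -0.0000 N (tension)
  F[2-3] = +0.0000 N (tension)
  Rx@0 = +4046.8200 N
  Ry@0 = +2619.0398 N
  Ry@2 = -2320.6998 N

-3507.214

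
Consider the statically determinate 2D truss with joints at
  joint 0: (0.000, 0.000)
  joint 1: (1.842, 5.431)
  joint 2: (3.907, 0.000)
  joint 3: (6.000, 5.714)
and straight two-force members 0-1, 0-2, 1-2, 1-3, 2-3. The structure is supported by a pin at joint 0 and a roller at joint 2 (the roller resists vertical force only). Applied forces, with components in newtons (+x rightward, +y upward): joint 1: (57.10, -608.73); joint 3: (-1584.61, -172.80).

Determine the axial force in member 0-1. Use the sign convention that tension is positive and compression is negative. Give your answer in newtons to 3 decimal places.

N=4 nodes, M=5 members, R=3 reactions → 2N=8, M+R=8
member 0 (0-1): L=5.7349, (cx,cy)=(0.3212,0.9470)
member 1 (0-2): L=3.9070, (cx,cy)=(1.0000,0.0000)
member 2 (1-2): L=5.8103, (cx,cy)=(0.3554,-0.9347)
member 3 (1-3): L=4.1676, (cx,cy)=(0.9977,0.0679)
member 4 (2-3): L=6.0853, (cx,cy)=(0.3439,0.9390)
solve A·x = −loads:
  F[0-1] = -2605.3388 N (compression)
  F[0-2] = -690.6934 N (compression)
  F[1-2] = +1874.7676 N (tension)
  F[1-3] = -1563.8209 N (compression)
  F[2-3] = -70.9375 N (compression)
  Rx@0 = +1527.5100 N
  Ry@0 = +2467.2917 N
  Ry@2 = -1685.7617 N

-2605.339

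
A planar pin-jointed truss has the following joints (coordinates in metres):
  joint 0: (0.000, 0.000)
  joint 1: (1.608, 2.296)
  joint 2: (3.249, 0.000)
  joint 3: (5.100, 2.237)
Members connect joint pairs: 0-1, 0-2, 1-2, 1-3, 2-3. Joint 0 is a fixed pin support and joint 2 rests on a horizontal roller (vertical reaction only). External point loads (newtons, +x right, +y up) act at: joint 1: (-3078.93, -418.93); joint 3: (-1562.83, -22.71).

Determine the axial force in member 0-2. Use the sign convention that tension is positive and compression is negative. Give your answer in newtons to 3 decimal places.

N=4 nodes, M=5 members, R=3 reactions → 2N=8, M+R=8
member 0 (0-1): L=2.8031, (cx,cy)=(0.5737,0.8191)
member 1 (0-2): L=3.2490, (cx,cy)=(1.0000,0.0000)
member 2 (1-2): L=2.8221, (cx,cy)=(0.5815,-0.8136)
member 3 (1-3): L=3.4925, (cx,cy)=(0.9999,-0.0169)
member 4 (2-3): L=2.9035, (cx,cy)=(0.6375,0.7704)
solve A·x = −loads:
  F[0-1] = -4212.5719 N (compression)
  F[0-2] = -2225.2018 N (compression)
  F[1-2] = +3757.9091 N (tension)
  F[1-3] = -1522.9674 N (compression)
  F[2-3] = -62.8700 N (compression)
  Rx@0 = +4641.7600 N
  Ry@0 = +3450.5084 N
  Ry@2 = -3008.8684 N

-2225.202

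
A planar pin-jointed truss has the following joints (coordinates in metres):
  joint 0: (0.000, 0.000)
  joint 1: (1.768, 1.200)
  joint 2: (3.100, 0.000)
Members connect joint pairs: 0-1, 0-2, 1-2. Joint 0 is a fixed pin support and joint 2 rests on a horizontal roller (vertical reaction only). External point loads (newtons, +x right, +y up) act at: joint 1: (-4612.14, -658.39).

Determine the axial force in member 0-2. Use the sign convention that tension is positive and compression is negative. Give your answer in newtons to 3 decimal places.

N=3 nodes, M=3 members, R=3 reactions → 2N=6, M+R=6
member 0 (0-1): L=2.1368, (cx,cy)=(0.8274,0.5616)
member 1 (0-2): L=3.1000, (cx,cy)=(1.0000,0.0000)
member 2 (1-2): L=1.7928, (cx,cy)=(0.7430,-0.6693)
solve A·x = −loads:
  F[0-1] = -3682.8093 N (compression)
  F[0-2] = -1564.9333 N (compression)
  F[1-2] = +2106.3458 N (tension)
  Rx@0 = +4612.1400 N
  Ry@0 = +2068.2398 N
  Ry@2 = -1409.8498 N

-1564.933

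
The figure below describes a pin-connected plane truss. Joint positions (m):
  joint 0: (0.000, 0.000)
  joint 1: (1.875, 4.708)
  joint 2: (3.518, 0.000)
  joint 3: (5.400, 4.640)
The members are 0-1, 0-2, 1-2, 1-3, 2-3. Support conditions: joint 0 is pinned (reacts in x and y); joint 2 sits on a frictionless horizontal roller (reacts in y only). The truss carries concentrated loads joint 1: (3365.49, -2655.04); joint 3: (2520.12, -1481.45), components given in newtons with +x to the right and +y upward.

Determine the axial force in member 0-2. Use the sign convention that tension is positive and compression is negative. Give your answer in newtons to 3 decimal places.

2946.339

N=4 nodes, M=5 members, R=3 reactions → 2N=8, M+R=8
member 0 (0-1): L=5.0676, (cx,cy)=(0.3700,0.9290)
member 1 (0-2): L=3.5180, (cx,cy)=(1.0000,0.0000)
member 2 (1-2): L=4.9865, (cx,cy)=(0.3295,-0.9442)
member 3 (1-3): L=3.5257, (cx,cy)=(0.9998,-0.0193)
member 4 (2-3): L=5.0071, (cx,cy)=(0.3759,0.9267)
solve A·x = −loads:
  F[0-1] = +7944.0756 N (tension)
  F[0-2] = +2946.3391 N (tension)
  F[1-2] = -10692.1629 N (compression)
  F[1-3] = +3097.3470 N (tension)
  F[2-3] = -1534.2060 N (compression)
  Rx@0 = -5885.6100 N
  Ry@0 = -7380.3132 N
  Ry@2 = +11516.8032 N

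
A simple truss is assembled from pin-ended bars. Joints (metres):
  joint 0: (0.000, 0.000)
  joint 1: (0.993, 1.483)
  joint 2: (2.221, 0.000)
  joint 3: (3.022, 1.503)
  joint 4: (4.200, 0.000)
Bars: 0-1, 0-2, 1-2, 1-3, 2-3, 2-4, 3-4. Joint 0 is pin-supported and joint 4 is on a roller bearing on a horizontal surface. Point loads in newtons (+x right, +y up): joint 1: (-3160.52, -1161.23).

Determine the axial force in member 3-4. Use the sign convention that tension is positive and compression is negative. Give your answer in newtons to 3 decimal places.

1069.059

N=5 nodes, M=7 members, R=3 reactions → 2N=10, M+R=10
member 0 (0-1): L=1.7848, (cx,cy)=(0.5564,0.8309)
member 1 (0-2): L=2.2210, (cx,cy)=(1.0000,0.0000)
member 2 (1-2): L=1.9254, (cx,cy)=(0.6378,-0.7702)
member 3 (1-3): L=2.0291, (cx,cy)=(1.0000,0.0099)
member 4 (2-3): L=1.7031, (cx,cy)=(0.4703,0.8825)
member 5 (2-4): L=1.9790, (cx,cy)=(1.0000,0.0000)
member 6 (3-4): L=1.9096, (cx,cy)=(0.6169,-0.7871)
solve A·x = −loads:
  F[0-1] = -2410.1326 N (compression)
  F[0-2] = -1819.5705 N (compression)
  F[1-2] = +1106.6925 N (tension)
  F[1-3] = +1113.7980 N (tension)
  F[2-3] = -965.8874 N (compression)
  F[2-4] = -659.4736 N (compression)
  F[3-4] = +1069.0591 N (tension)
  Rx@0 = +3160.5200 N
  Ry@0 = +2002.6466 N
  Ry@4 = -841.4166 N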